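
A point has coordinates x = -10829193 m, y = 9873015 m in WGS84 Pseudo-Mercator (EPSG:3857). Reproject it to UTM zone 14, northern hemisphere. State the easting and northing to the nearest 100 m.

Web Mercator inverse (R = 6378137 m) → φ = 65.98599892°, λ = -97.28029587°.
UTM 14N forward: E = 578086.416 m, N = 7319419.986 m.

E 578100 m, N 7319400 m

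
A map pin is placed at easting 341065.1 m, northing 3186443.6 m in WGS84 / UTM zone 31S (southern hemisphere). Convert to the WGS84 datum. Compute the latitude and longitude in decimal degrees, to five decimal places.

lat -61.42320°, lon 0.02100°

Zone 31S: λ₀ = 3°, k₀ = 0.9996, false easting 500000 m, false northing 10000000 m.
Meridian distance M = (N − FN)/k₀ = -6816282.9 m.
Inverse transverse Mercator on WGS84 gives φ = -61.42320000°, λ = 0.02099907°.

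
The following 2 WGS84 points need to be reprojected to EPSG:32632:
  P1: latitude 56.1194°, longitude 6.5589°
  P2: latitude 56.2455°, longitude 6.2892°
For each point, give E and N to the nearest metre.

UTM zone 32N: λ₀ = 9°, k₀ = 0.9996.
P1 (56.1194°, 6.5589°) → (348241.005, 6222053.201) m.
P2 (56.2455°, 6.2892°) → (332030.581, 6236708.304) m.

P1: E 348241 m, N 6222053 m; P2: E 332031 m, N 6236708 m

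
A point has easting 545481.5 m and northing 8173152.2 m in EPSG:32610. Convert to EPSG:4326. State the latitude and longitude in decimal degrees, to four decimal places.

lat 73.6465°, lon -121.5527°

Zone 10N: λ₀ = -123°, k₀ = 0.9996, false easting 500000 m.
Meridian distance M = (N − FN)/k₀ = 8176422.8 m.
Inverse transverse Mercator on WGS84 gives φ = 73.64649961°, λ = -121.55270079°.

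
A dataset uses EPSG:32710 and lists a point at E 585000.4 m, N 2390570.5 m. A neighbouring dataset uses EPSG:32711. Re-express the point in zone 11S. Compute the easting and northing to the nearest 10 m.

UTM 10S → geographic: φ = -68.58410033°, λ = -120.91370010°.
UTM 11S (λ₀ = -117°) forward: E = 340612.463 m, N = 2386941.123 m.

E 340610 m, N 2386940 m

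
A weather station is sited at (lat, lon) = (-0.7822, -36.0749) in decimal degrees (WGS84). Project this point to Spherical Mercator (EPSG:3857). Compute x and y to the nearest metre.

Web Mercator is spherical with R = a = 6378137 m.
x = R·λ = 6378137 × -0.629625782 = -4015839.498 m.
y = R·ln tan(π/4 + φ/2) = 6378137 × -0.013652389 = -87076.811 m.

x -4015839 m, y -87077 m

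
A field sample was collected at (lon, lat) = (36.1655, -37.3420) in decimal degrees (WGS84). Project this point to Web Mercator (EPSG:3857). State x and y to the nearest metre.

Web Mercator is spherical with R = a = 6378137 m.
x = R·λ = 6378137 × 0.631207051 = 4025925.044 m.
y = R·ln tan(π/4 + φ/2) = 6378137 × -0.703478930 = -4486884.994 m.

x 4025925 m, y -4486885 m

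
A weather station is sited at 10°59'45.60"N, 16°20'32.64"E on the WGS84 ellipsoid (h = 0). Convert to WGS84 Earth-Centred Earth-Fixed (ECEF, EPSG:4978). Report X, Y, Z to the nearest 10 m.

X 6008810 m, Y 1761930 m, Z 1208570 m

WGS84: a = 6378137 m, e² = 0.006694380; N(φ) = a/√(1−e²sin²φ) = 6378913.854 m.
X = (N+h)·cosφ·cosλ = 6008806.753 m; Y = (N+h)·cosφ·sinλ = 1761925.970 m; Z = (N(1−e²)+h)·sinφ = 1208571.825 m.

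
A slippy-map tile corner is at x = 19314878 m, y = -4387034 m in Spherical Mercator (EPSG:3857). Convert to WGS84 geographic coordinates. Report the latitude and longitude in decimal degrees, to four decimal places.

lat -36.6255°, lon 173.5085°

R = 6378137 m. λ = x/R = 173.50850118°.
φ = 2·arctan(exp(y/R)) − 90° = 2·arctan(0.50267) − 90° = -36.62549941°.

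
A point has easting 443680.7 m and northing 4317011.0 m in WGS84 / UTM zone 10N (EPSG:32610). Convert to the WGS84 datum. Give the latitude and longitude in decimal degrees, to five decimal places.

lat 39.00030°, lon -123.65040°

Zone 10N: λ₀ = -123°, k₀ = 0.9996, false easting 500000 m.
Meridian distance M = (N − FN)/k₀ = 4318738.5 m.
Inverse transverse Mercator on WGS84 gives φ = 39.00029957°, λ = -123.65040008°.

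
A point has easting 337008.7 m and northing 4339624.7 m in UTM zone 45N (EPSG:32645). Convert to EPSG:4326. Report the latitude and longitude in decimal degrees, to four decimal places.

Zone 45N: λ₀ = 87°, k₀ = 0.9996, false easting 500000 m.
Meridian distance M = (N − FN)/k₀ = 4341361.2 m.
Inverse transverse Mercator on WGS84 gives φ = 39.19060039°, λ = 85.11269953°.

lat 39.1906°, lon 85.1127°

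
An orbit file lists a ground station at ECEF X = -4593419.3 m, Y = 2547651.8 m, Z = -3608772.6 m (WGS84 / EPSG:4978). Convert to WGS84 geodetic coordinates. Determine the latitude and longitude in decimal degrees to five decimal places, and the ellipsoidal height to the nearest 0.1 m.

λ = atan2(Y, X) = 150.98590022°; p = √(X²+Y²) = 5252621.3 m.
Bowring's method on WGS84 (a = 6378137 m, b = 6356752.314 m) gives φ = -34.67050028°, h = 1597.963 m.

lat -34.67050°, lon 150.98590°, h 1598.0 m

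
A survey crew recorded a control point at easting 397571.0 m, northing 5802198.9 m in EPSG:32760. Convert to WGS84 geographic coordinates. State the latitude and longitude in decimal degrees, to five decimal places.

lat -37.92200°, lon 175.83460°

Zone 60S: λ₀ = 177°, k₀ = 0.9996, false easting 500000 m, false northing 10000000 m.
Meridian distance M = (N − FN)/k₀ = -4199480.9 m.
Inverse transverse Mercator on WGS84 gives φ = -37.92200013°, λ = 175.83460034°.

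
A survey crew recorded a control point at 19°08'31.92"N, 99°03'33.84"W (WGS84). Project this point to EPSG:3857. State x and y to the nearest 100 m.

Web Mercator is spherical with R = a = 6378137 m.
x = R·λ = 6378137 × -1.728912685 = -11027241.966 m.
y = R·ln tan(π/4 + φ/2) = 6378137 × 0.340488898 = 2171684.836 m.

x -11027200 m, y 2171700 m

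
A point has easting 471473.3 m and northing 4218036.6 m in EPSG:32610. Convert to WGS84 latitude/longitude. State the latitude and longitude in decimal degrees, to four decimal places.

lat 38.1097°, lon -123.3254°

Zone 10N: λ₀ = -123°, k₀ = 0.9996, false easting 500000 m.
Meridian distance M = (N − FN)/k₀ = 4219724.5 m.
Inverse transverse Mercator on WGS84 gives φ = 38.10970026°, λ = -123.32540026°.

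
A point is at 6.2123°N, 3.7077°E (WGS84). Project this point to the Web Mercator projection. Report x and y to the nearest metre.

x 412739 m, y 692909 m

Web Mercator is spherical with R = a = 6378137 m.
x = R·λ = 6378137 × 0.064711573 = 412739.276 m.
y = R·ln tan(π/4 + φ/2) = 6378137 × 0.108638157 = 692909.046 m.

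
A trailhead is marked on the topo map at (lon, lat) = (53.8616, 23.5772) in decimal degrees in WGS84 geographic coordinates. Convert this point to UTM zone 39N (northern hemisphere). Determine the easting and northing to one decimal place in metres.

E 792082.5 m, N 2610337.1 m

Zone 39 central meridian λ₀ = 6×39 − 183 = 51°; Δλ = +2.8616°.
Transverse Mercator on WGS84 with k₀ = 0.9996 gives E = 792082.546 m, N = 2610337.086 m.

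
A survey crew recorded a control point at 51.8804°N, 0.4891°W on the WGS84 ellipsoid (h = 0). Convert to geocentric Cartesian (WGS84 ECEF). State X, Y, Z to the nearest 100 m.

X 3945300 m, Y -33700 m, Z 4994600 m

WGS84: a = 6378137 m, e² = 0.006694380; N(φ) = a/√(1−e²sin²φ) = 6391391.735 m.
X = (N+h)·cosφ·cosλ = 3945294.562 m; Y = (N+h)·cosφ·sinλ = -33679.452 m; Z = (N(1−e²)+h)·sinφ = 4994599.529 m.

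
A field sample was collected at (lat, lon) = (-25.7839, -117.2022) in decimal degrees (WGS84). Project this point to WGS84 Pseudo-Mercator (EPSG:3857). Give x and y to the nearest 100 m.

x -13046900 m, y -2972300 m

Web Mercator is spherical with R = a = 6378137 m.
x = R·λ = 6378137 × -2.045564281 = -13046889.224 m.
y = R·ln tan(π/4 + φ/2) = 6378137 × -0.466020181 = -2972340.558 m.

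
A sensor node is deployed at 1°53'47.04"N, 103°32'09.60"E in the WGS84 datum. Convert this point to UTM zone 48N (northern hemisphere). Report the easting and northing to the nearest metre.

E 337164 m, N 209679 m

Zone 48 central meridian λ₀ = 6×48 − 183 = 105°; Δλ = -1.4640°.
Transverse Mercator on WGS84 with k₀ = 0.9996 gives E = 337164.282 m, N = 209678.803 m.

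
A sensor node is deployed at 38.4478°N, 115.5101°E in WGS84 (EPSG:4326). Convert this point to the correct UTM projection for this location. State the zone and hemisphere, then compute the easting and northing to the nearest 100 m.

Zone 50N: E 370000 m, N 4256600 m

Longitude 115.5101° lies in the 6° band [114°, 120°), giving zone 50; latitude is north of the equator, so 50N.
Zone 50 central meridian λ₀ = 6×50 − 183 = 117°; Δλ = -1.4899°.
Transverse Mercator on WGS84 with k₀ = 0.9996 gives E = 369986.823 m, N = 4256552.491 m.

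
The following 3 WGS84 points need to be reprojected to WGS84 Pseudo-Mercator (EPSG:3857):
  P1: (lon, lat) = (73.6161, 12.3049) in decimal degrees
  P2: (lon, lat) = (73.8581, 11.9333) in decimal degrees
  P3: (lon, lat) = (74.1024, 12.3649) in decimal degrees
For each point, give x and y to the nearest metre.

P1: x 8194907 m, y 1380428 m; P2: x 8221846 m, y 1338118 m; P3: x 8249041 m, y 1387265 m

Web Mercator: x = R·λ, y = R·ln tan(π/4+φ/2), R = 6378137 m.
P1 (12.3049°, 73.6161°) → (8194906.766, 1380427.794) m.
P2 (11.9333°, 73.8581°) → (8221846.083, 1338118.457) m.
P3 (12.3649°, 74.1024°) → (8249041.435, 1387264.791) m.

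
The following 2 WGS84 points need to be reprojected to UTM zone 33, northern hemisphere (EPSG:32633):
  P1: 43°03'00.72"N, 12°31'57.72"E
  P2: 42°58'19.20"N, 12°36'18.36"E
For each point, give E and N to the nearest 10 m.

P1: E 299050 m, N 4769340 m; P2: E 304700 m, N 4760490 m

UTM zone 33N: λ₀ = 15°, k₀ = 0.9996.
P1 (43.0502°, 12.5327°) → (299053.915, 4769343.915) m.
P2 (42.9720°, 12.6051°) → (304702.917, 4760488.482) m.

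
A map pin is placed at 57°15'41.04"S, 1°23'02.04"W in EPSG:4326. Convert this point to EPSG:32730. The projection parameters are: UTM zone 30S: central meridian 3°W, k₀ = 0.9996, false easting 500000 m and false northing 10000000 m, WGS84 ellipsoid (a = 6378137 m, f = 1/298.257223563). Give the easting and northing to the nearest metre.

Zone 30 central meridian λ₀ = 6×30 − 183 = -3°; Δλ = +1.6161°.
Transverse Mercator on WGS84 with k₀ = 0.9996 gives E = 597479.921 m, N = 3652359.134 m.

E 597480 m, N 3652359 m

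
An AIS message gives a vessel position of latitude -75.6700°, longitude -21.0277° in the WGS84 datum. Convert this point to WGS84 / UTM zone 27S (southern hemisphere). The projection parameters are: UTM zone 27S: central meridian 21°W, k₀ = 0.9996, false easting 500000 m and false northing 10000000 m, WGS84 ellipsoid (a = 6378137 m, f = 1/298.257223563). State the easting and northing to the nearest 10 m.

Zone 27 central meridian λ₀ = 6×27 − 183 = -21°; Δλ = -0.0277°.
Transverse Mercator on WGS84 with k₀ = 0.9996 gives E = 499234.699 m, N = 1601636.427 m.

E 499230 m, N 1601640 m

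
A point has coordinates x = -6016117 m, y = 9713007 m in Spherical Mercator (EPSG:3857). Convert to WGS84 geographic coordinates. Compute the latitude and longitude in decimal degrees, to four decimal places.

R = 6378137 m. λ = x/R = -54.04369852°.
φ = 2·arctan(exp(y/R)) − 90° = 2·arctan(4.58532) − 90° = 65.39430112°.

lat 65.3943°, lon -54.0437°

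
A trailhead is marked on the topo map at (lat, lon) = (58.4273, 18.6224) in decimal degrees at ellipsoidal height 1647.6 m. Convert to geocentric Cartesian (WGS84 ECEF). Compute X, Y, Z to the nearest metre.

WGS84: a = 6378137 m, e² = 0.006694380; N(φ) = a/√(1−e²sin²φ) = 6393690.056 m.
X = (N+h)·cosφ·cosλ = 3173157.261 m; Y = (N+h)·cosφ·sinλ = 1069266.642 m; Z = (N(1−e²)+h)·sinφ = 5412211.295 m.

X 3173157 m, Y 1069267 m, Z 5412211 m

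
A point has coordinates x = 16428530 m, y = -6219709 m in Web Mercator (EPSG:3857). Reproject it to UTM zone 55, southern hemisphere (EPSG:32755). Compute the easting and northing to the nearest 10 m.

E 542700 m, N 4608630 m

Web Mercator inverse (R = 6378137 m) → φ = -48.67389938°, λ = 147.57999595°.
UTM 55S forward: E = 542698.532 m, N = 4608631.949 m.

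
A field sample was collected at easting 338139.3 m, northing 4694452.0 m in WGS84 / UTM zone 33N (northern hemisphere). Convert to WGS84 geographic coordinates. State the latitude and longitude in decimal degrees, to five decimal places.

lat 42.38550°, lon 13.03370°

Zone 33N: λ₀ = 15°, k₀ = 0.9996, false easting 500000 m.
Meridian distance M = (N − FN)/k₀ = 4696330.5 m.
Inverse transverse Mercator on WGS84 gives φ = 42.38550029°, λ = 13.03369962°.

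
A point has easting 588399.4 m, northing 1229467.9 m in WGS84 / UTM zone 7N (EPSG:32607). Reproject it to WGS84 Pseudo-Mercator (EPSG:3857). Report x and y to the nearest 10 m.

x -15605940 m, y 1245820 m

Unproject from UTM 7N (λ₀ = -141°) → φ = 11.12089991°, λ = -140.19049998°.
Web Mercator (R = 6378137 m): x = -15605935.071 m, y = 1245820.040 m.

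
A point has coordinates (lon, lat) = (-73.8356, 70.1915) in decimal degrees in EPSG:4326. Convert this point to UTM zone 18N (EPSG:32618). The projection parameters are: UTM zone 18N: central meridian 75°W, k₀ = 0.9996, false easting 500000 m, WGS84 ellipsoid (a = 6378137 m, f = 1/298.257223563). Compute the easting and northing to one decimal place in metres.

Zone 18 central meridian λ₀ = 6×18 − 183 = -75°; Δλ = +1.1644°.
Transverse Mercator on WGS84 with k₀ = 0.9996 gives E = 544036.208 m, N = 7787649.956 m.

E 544036.2 m, N 7787650.0 m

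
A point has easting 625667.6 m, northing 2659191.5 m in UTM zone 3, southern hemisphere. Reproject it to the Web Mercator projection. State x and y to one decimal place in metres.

Unproject from UTM 3S (λ₀ = -165°) → φ = -66.16240008°, λ = -162.21270031°.
Web Mercator (R = 6378137 m): x = -18057435.199 m, y = -9921435.213 m.

x -18057435.2 m, y -9921435.2 m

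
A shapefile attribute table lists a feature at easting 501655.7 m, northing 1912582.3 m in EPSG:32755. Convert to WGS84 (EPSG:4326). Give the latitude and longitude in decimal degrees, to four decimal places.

Zone 55S: λ₀ = 147°, k₀ = 0.9996, false easting 500000 m, false northing 10000000 m.
Meridian distance M = (N − FN)/k₀ = -8090654.0 m.
Inverse transverse Mercator on WGS84 gives φ = -72.88289976°, λ = 147.05039929°.

lat -72.8829°, lon 147.0504°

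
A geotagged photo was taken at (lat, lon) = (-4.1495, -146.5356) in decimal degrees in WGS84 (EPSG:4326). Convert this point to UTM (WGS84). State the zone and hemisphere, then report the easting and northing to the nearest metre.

Longitude -146.5356° lies in the 6° band [-150°, -144°), giving zone 6; latitude is south of the equator, so 6S.
Zone 6 central meridian λ₀ = 6×6 − 183 = -147°; Δλ = +0.4644°.
Transverse Mercator on WGS84 with k₀ = 0.9996 gives E = 551542.097 m, N = 9541332.415 m.

Zone 6S: E 551542 m, N 9541332 m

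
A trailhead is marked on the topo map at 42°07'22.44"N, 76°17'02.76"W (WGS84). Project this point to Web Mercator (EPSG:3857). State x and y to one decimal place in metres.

x -8491907.2 m, y 5179407.1 m

Web Mercator is spherical with R = a = 6378137 m.
x = R·λ = 6378137 × -1.331408712 = -8491907.168 m.
y = R·ln tan(π/4 + φ/2) = 6378137 × 0.812056418 = 5179407.083 m.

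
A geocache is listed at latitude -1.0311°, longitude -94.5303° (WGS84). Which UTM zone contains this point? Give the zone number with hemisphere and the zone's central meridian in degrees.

Zone 15S, central meridian -93°

UTM zone = ⌊(λ + 180)/6⌋ + 1; -94.5303° ∈ [-96°, -90°) → zone 15.
Hemisphere: S (φ < 0).
Central meridian λ₀ = 6×15 − 183 = -93°.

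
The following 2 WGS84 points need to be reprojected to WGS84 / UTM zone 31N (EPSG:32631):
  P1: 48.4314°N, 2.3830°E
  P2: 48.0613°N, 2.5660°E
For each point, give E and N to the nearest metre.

P1: E 454360 m, N 5364434 m; P2: E 467664 m, N 5323205 m

UTM zone 31N: λ₀ = 3°, k₀ = 0.9996.
P1 (48.4314°, 2.3830°) → (454359.706, 5364434.210) m.
P2 (48.0613°, 2.5660°) → (467663.955, 5323204.602) m.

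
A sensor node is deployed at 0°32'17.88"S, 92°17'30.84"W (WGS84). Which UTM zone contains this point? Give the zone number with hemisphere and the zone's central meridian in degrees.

Zone 15S, central meridian -93°

UTM zone = ⌊(λ + 180)/6⌋ + 1; -92.2919° ∈ [-96°, -90°) → zone 15.
Hemisphere: S (φ < 0).
Central meridian λ₀ = 6×15 − 183 = -93°.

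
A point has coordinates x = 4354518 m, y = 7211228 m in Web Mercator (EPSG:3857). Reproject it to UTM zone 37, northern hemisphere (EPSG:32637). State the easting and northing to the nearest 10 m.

Web Mercator inverse (R = 6378137 m) → φ = 54.21630095°, λ = 39.11730074°.
UTM 37N forward: E = 507649.093 m, N = 6007594.197 m.

E 507650 m, N 6007590 m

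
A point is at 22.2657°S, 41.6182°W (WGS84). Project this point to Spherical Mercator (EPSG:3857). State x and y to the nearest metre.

Web Mercator is spherical with R = a = 6378137 m.
x = R·λ = 6378137 × -0.726374619 = -4632916.832 m.
y = R·ln tan(π/4 + φ/2) = 6378137 × -0.398777218 = -2543455.728 m.

x -4632917 m, y -2543456 m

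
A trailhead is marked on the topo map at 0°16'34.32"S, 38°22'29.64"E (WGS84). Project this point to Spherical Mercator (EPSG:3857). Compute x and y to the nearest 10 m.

Web Mercator is spherical with R = a = 6378137 m.
x = R·λ = 6378137 × 0.669768355 = 4271874.327 m.
y = R·ln tan(π/4 + φ/2) = 6378137 × -0.004820618 = -30746.562 m.

x 4271870 m, y -30750 m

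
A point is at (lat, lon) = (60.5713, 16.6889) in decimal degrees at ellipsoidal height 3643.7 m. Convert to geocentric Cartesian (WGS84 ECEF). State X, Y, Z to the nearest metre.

WGS84: a = 6378137 m, e² = 0.006694380; N(φ) = a/√(1−e²sin²φ) = 6394393.849 m.
X = (N+h)·cosφ·cosλ = 3011197.578 m; Y = (N+h)·cosφ·sinλ = 902766.733 m; Z = (N(1−e²)+h)·sinφ = 5535201.625 m.

X 3011198 m, Y 902767 m, Z 5535202 m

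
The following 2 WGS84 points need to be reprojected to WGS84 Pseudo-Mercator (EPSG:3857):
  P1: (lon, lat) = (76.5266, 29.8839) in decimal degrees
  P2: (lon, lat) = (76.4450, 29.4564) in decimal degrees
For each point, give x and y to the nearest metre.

P1: x 8518902 m, y 3488635 m; P2: x 8509818 m, y 3433865 m

Web Mercator: x = R·λ, y = R·ln tan(π/4+φ/2), R = 6378137 m.
P1 (29.8839°, 76.5266°) → (8518902.144, 3488634.984) m.
P2 (29.4564°, 76.4450°) → (8509818.474, 3433864.770) m.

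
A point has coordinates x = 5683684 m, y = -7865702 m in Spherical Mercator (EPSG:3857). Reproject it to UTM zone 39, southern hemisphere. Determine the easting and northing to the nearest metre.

Web Mercator inverse (R = 6378137 m) → φ = -57.51299820°, λ = 51.05740207°.
UTM 39S forward: E = 503438.932 m, N = 3625505.712 m.

E 503439 m, N 3625506 m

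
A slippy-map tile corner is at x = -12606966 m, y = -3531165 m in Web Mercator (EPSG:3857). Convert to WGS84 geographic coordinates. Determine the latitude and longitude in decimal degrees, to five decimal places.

lat -30.21460°, lon -113.25030°

R = 6378137 m. λ = x/R = -113.25030244°.
φ = 2·arctan(exp(y/R)) − 90° = 2·arctan(0.57486) − 90° = -30.21460306°.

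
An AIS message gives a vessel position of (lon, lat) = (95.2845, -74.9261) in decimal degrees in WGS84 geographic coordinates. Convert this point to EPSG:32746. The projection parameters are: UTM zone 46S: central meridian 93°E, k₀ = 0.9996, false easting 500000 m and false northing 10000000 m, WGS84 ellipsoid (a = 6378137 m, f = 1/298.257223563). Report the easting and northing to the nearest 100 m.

Zone 46 central meridian λ₀ = 6×46 − 183 = 93°; Δλ = +2.2845°.
Transverse Mercator on WGS84 with k₀ = 0.9996 gives E = 566302.526 m, N = 1683361.941 m.

E 566300 m, N 1683400 m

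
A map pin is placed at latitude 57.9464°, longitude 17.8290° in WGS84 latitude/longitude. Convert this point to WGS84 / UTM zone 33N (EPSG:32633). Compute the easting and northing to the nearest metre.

Zone 33 central meridian λ₀ = 6×33 − 183 = 15°; Δλ = +2.8290°.
Transverse Mercator on WGS84 with k₀ = 0.9996 gives E = 667440.050 m, N = 6426247.377 m.

E 667440 m, N 6426247 m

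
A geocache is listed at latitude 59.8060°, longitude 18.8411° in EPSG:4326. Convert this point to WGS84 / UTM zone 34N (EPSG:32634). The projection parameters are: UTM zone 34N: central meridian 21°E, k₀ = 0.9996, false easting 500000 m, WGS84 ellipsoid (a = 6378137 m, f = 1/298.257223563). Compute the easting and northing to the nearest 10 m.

E 378890 m, N 6631780 m

Zone 34 central meridian λ₀ = 6×34 − 183 = 21°; Δλ = -2.1589°.
Transverse Mercator on WGS84 with k₀ = 0.9996 gives E = 378891.399 m, N = 6631778.644 m.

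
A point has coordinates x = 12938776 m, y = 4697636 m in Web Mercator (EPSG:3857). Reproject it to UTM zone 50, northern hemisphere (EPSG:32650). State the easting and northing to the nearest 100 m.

E 433300 m, N 4298400 m

Web Mercator inverse (R = 6378137 m) → φ = 38.83200347°, λ = 116.23100239°.
UTM 50N forward: E = 433253.538 m, N = 4298414.970 m.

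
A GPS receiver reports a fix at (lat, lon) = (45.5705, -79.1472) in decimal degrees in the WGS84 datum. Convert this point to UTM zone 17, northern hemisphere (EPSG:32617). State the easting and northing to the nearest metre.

Zone 17 central meridian λ₀ = 6×17 − 183 = -81°; Δλ = +1.8528°.
Transverse Mercator on WGS84 with k₀ = 0.9996 gives E = 644572.110 m, N = 5047998.459 m.

E 644572 m, N 5047998 m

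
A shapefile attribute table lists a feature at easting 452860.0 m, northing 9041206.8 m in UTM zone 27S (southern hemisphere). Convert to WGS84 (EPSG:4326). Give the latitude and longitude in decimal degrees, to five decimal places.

Zone 27S: λ₀ = -21°, k₀ = 0.9996, false easting 500000 m, false northing 10000000 m.
Meridian distance M = (N − FN)/k₀ = -959176.9 m.
Inverse transverse Mercator on WGS84 gives φ = -8.67359998°, λ = -21.42849978°.

lat -8.67360°, lon -21.42850°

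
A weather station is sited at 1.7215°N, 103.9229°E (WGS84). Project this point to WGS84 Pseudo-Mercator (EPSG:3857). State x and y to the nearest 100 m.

Web Mercator is spherical with R = a = 6378137 m.
x = R·λ = 6378137 × 1.813796773 = 11568644.310 m.
y = R·ln tan(π/4 + φ/2) = 6378137 × 0.030050365 = 191665.343 m.

x 11568600 m, y 191700 m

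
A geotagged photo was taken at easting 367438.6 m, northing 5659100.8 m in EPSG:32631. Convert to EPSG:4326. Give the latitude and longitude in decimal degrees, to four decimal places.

lat 51.0681°, lon 1.1080°

Zone 31N: λ₀ = 3°, k₀ = 0.9996, false easting 500000 m.
Meridian distance M = (N − FN)/k₀ = 5661365.3 m.
Inverse transverse Mercator on WGS84 gives φ = 51.06810035°, λ = 1.10799998°.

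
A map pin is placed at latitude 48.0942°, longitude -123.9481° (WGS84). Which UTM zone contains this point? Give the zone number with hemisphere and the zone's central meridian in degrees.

Zone 10N, central meridian -123°

UTM zone = ⌊(λ + 180)/6⌋ + 1; -123.9481° ∈ [-126°, -120°) → zone 10.
Hemisphere: N (φ ≥ 0).
Central meridian λ₀ = 6×10 − 183 = -123°.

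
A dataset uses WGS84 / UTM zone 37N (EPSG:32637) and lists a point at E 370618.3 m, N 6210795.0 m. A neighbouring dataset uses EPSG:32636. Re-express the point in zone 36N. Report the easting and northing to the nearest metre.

E 744502 m, N 6215799 m

UTM 37N → geographic: φ = 56.02489973°, λ = 36.92400016°.
UTM 36N (λ₀ = 33°) forward: E = 744502.161 m, N = 6215798.503 m.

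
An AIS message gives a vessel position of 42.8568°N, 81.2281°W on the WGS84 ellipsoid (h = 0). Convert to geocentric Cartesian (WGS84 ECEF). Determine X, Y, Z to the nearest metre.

X 714131 m, Y -4628015 m, Z 4315854 m

WGS84: a = 6378137 m, e² = 0.006694380; N(φ) = a/√(1−e²sin²φ) = 6388036.591 m.
X = (N+h)·cosφ·cosλ = 714130.600 m; Y = (N+h)·cosφ·sinλ = -4628014.977 m; Z = (N(1−e²)+h)·sinφ = 4315853.634 m.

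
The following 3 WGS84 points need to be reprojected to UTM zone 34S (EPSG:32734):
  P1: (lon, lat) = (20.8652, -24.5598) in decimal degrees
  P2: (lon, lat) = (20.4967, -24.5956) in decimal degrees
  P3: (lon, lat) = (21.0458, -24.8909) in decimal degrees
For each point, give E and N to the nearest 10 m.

P1: E 486350 m, N 7283790 m; P2: E 449050 m, N 7279740 m; P3: E 504630 m, N 7247130 m

UTM zone 34S: λ₀ = 21°, k₀ = 0.9996.
P1 (-24.5598°, 20.8652°) → (486349.299, 7283786.862) m.
P2 (-24.5956°, 20.4967°) → (449046.740, 7279736.530) m.
P3 (-24.8909°, 21.0458°) → (504625.738, 7247131.874) m.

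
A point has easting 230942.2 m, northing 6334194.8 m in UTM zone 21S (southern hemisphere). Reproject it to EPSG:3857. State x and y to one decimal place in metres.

x -6666134.0 m, y -3908265.9 m

Unproject from UTM 21S (λ₀ = -57°) → φ = -33.09760020°, λ = -59.88290024°.
Web Mercator (R = 6378137 m): x = -6666133.962 m, y = -3908265.935 m.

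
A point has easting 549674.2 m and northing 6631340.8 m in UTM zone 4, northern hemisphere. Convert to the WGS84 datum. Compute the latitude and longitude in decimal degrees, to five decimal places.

lat 59.81680°, lon -158.11430°

Zone 4N: λ₀ = -159°, k₀ = 0.9996, false easting 500000 m.
Meridian distance M = (N − FN)/k₀ = 6633994.4 m.
Inverse transverse Mercator on WGS84 gives φ = 59.81679994°, λ = -158.11429991°.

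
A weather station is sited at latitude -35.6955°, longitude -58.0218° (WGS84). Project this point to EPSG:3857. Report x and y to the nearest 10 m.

x -6458960 m, y -4258800 m

Web Mercator is spherical with R = a = 6378137 m.
x = R·λ = 6378137 × -1.012671448 = -6458957.231 m.
y = R·ln tan(π/4 + φ/2) = 6378137 × -0.667718979 = -4258803.128 m.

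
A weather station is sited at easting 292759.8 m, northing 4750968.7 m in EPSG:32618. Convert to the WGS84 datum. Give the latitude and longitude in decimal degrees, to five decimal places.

Zone 18N: λ₀ = -75°, k₀ = 0.9996, false easting 500000 m.
Meridian distance M = (N − FN)/k₀ = 4752869.8 m.
Inverse transverse Mercator on WGS84 gives φ = 42.88319992°, λ = -77.53769978°.

lat 42.88320°, lon -77.53770°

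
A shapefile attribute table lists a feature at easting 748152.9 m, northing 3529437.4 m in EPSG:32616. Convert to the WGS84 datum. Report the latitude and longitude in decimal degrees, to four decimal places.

Zone 16N: λ₀ = -87°, k₀ = 0.9996, false easting 500000 m.
Meridian distance M = (N − FN)/k₀ = 3530849.7 m.
Inverse transverse Mercator on WGS84 gives φ = 31.87370015°, λ = -84.37680042°.

lat 31.8737°, lon -84.3768°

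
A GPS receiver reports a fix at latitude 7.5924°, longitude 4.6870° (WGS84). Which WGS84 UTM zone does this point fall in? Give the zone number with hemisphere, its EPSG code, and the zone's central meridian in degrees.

Zone 31N (EPSG:32631), central meridian 3°

UTM zone = ⌊(λ + 180)/6⌋ + 1; 4.6870° ∈ [0°, 6°) → zone 31.
Hemisphere: N (φ ≥ 0).
Central meridian λ₀ = 6×31 − 183 = 3°.
EPSG code: 32631.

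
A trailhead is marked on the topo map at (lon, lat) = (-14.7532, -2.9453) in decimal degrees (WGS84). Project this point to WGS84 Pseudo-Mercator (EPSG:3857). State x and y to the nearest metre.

x -1642319 m, y -328014 m

Web Mercator is spherical with R = a = 6378137 m.
x = R·λ = 6378137 × -0.257491915 = -1642318.712 m.
y = R·ln tan(π/4 + φ/2) = 6378137 × -0.051427837 = -328013.790 m.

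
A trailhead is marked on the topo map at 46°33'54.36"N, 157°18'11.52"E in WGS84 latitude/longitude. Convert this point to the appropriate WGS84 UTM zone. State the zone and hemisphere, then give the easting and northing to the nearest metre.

Zone 57N: E 369958 m, N 5158236 m

Longitude 157.3032° lies in the 6° band [156°, 162°), giving zone 57; latitude is north of the equator, so 57N.
Zone 57 central meridian λ₀ = 6×57 − 183 = 159°; Δλ = -1.6968°.
Transverse Mercator on WGS84 with k₀ = 0.9996 gives E = 369957.821 m, N = 5158235.569 m.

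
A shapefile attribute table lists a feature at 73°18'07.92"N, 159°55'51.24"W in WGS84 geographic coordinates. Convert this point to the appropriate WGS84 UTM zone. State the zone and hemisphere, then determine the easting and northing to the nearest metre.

Longitude -159.9309° lies in the 6° band [-162°, -156°), giving zone 4; latitude is north of the equator, so 4N.
Zone 4 central meridian λ₀ = 6×4 − 183 = -159°; Δλ = -0.9309°.
Transverse Mercator on WGS84 with k₀ = 0.9996 gives E = 470146.598 m, N = 8134423.880 m.

Zone 4N: E 470147 m, N 8134424 m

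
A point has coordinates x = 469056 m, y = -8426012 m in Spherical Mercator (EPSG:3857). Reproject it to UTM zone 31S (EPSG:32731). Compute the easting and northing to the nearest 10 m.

Web Mercator inverse (R = 6378137 m) → φ = -60.11780184°, λ = 4.21360174°.
UTM 31S forward: E = 567448.553 m, N = 3334849.978 m.

E 567450 m, N 3334850 m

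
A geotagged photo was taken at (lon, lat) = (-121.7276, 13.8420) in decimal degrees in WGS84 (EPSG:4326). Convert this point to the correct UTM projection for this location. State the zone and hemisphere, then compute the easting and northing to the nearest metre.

Zone 10N: E 637511 m, N 1530618 m

Longitude -121.7276° lies in the 6° band [-126°, -120°), giving zone 10; latitude is north of the equator, so 10N.
Zone 10 central meridian λ₀ = 6×10 − 183 = -123°; Δλ = +1.2724°.
Transverse Mercator on WGS84 with k₀ = 0.9996 gives E = 637510.902 m, N = 1530617.750 m.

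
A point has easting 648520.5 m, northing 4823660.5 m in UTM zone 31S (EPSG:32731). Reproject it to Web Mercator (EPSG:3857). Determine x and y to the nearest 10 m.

Unproject from UTM 31S (λ₀ = 3°) → φ = -46.72410029°, λ = 4.94359940°.
Web Mercator (R = 6378137 m): x = 550318.968 m, y = -5897155.920 m.

x 550320 m, y -5897160 m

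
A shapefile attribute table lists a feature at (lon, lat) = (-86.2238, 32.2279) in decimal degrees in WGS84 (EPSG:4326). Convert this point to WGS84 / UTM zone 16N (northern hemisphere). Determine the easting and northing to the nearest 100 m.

E 573100 m, N 3566000 m

Zone 16 central meridian λ₀ = 6×16 − 183 = -87°; Δλ = +0.7762°.
Transverse Mercator on WGS84 with k₀ = 0.9996 gives E = 573135.283 m, N = 3565961.340 m.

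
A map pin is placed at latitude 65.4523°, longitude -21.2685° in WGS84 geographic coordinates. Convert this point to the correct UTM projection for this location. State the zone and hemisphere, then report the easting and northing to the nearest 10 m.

Zone 27N: E 487550 m, N 7258890 m

Longitude -21.2685° lies in the 6° band [-24°, -18°), giving zone 27; latitude is north of the equator, so 27N.
Zone 27 central meridian λ₀ = 6×27 − 183 = -21°; Δλ = -0.2685°.
Transverse Mercator on WGS84 with k₀ = 0.9996 gives E = 487552.955 m, N = 7258890.579 m.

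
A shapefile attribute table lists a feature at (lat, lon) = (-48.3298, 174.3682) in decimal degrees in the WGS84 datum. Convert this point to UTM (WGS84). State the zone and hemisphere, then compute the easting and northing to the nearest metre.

Zone 60S: E 304942 m, N 4643695 m

Longitude 174.3682° lies in the 6° band [174°, 180°), giving zone 60; latitude is south of the equator, so 60S.
Zone 60 central meridian λ₀ = 6×60 − 183 = 177°; Δλ = -2.6318°.
Transverse Mercator on WGS84 with k₀ = 0.9996 gives E = 304941.974 m, N = 4643695.323 m.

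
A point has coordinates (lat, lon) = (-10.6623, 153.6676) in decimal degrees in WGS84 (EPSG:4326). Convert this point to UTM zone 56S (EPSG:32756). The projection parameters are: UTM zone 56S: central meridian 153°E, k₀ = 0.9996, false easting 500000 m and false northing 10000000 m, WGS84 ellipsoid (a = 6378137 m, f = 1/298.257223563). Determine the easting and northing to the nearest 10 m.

E 573010 m, N 8821280 m

Zone 56 central meridian λ₀ = 6×56 − 183 = 153°; Δλ = +0.6676°.
Transverse Mercator on WGS84 with k₀ = 0.9996 gives E = 573014.495 m, N = 8821281.098 m.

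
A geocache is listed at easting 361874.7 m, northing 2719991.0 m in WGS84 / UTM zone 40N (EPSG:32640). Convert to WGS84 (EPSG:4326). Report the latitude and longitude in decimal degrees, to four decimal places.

lat 24.5878°, lon 55.6358°

Zone 40N: λ₀ = 57°, k₀ = 0.9996, false easting 500000 m.
Meridian distance M = (N − FN)/k₀ = 2721079.4 m.
Inverse transverse Mercator on WGS84 gives φ = 24.58780024°, λ = 55.63580032°.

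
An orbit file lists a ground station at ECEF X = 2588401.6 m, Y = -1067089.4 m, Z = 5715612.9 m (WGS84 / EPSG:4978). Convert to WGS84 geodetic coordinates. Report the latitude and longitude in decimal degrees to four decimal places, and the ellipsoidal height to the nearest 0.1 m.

λ = atan2(Y, X) = -22.40429965°; p = √(X²+Y²) = 2799732.6 m.
Bowring's method on WGS84 (a = 6378137 m, b = 6356752.314 m) gives φ = 64.05420055°, h = 3616.322 m.

lat 64.0542°, lon -22.4043°, h 3616.3 m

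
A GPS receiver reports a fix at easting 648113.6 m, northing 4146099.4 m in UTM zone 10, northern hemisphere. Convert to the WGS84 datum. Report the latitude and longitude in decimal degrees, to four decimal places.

lat 37.4499°, lon -121.3255°

Zone 10N: λ₀ = -123°, k₀ = 0.9996, false easting 500000 m.
Meridian distance M = (N − FN)/k₀ = 4147758.5 m.
Inverse transverse Mercator on WGS84 gives φ = 37.44989979°, λ = -121.32549953°.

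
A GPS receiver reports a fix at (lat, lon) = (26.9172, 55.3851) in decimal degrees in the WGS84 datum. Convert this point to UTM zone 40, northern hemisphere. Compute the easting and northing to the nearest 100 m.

E 339600 m, N 2978300 m

Zone 40 central meridian λ₀ = 6×40 − 183 = 57°; Δλ = -1.6149°.
Transverse Mercator on WGS84 with k₀ = 0.9996 gives E = 339647.592 m, N = 2978287.626 m.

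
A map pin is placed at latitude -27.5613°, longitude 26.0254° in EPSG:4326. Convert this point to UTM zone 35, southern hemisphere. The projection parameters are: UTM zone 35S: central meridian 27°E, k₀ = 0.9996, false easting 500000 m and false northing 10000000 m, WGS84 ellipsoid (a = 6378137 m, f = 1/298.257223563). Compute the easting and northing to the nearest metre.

E 403787 m, N 6951014 m

Zone 35 central meridian λ₀ = 6×35 − 183 = 27°; Δλ = -0.9746°.
Transverse Mercator on WGS84 with k₀ = 0.9996 gives E = 403786.925 m, N = 6951014.485 m.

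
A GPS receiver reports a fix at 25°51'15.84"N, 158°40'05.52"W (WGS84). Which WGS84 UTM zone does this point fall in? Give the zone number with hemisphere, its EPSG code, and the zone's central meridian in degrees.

UTM zone = ⌊(λ + 180)/6⌋ + 1; -158.6682° ∈ [-162°, -156°) → zone 4.
Hemisphere: N (φ ≥ 0).
Central meridian λ₀ = 6×4 − 183 = -159°.
EPSG code: 32604.

Zone 4N (EPSG:32604), central meridian -159°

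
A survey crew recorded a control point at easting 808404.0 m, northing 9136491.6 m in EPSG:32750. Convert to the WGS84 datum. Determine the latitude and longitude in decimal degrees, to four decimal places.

Zone 50S: λ₀ = 117°, k₀ = 0.9996, false easting 500000 m, false northing 10000000 m.
Meridian distance M = (N − FN)/k₀ = -863853.9 m.
Inverse transverse Mercator on WGS84 gives φ = -7.80269978°, λ = 119.79619978°.

lat -7.8027°, lon 119.7962°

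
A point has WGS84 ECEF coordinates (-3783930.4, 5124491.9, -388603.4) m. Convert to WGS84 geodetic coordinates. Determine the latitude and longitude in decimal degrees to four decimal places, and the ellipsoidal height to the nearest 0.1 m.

lat -3.5144°, lon 126.4422°, h 3914.1 m

λ = atan2(Y, X) = 126.44220042°; p = √(X²+Y²) = 6370129.2 m.
Bowring's method on WGS84 (a = 6378137 m, b = 6356752.314 m) gives φ = -3.51439980°, h = 3914.099 m.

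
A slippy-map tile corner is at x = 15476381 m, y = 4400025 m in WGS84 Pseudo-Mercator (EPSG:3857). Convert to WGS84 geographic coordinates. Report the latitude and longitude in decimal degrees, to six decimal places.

R = 6378137 m. λ = x/R = 139.02669595°.
φ = 2·arctan(exp(y/R)) − 90° = 2·arctan(1.99344) − 90° = 36.71910043°.

lat 36.719100°, lon 139.026696°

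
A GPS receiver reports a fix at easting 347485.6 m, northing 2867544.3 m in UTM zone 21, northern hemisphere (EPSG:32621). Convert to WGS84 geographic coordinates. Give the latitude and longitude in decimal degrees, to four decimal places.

Zone 21N: λ₀ = -57°, k₀ = 0.9996, false easting 500000 m.
Meridian distance M = (N − FN)/k₀ = 2868691.8 m.
Inverse transverse Mercator on WGS84 gives φ = 25.91850003°, λ = -58.52279951°.

lat 25.9185°, lon -58.5228°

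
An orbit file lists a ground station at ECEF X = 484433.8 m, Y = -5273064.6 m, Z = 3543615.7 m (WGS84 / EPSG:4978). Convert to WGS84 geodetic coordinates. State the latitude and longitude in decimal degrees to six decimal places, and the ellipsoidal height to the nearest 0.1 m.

lat 33.968700°, lon -84.751000°, h 85.9 m

λ = atan2(Y, X) = -84.75099958°; p = √(X²+Y²) = 5295270.2 m.
Bowring's method on WGS84 (a = 6378137 m, b = 6356752.314 m) gives φ = 33.96870001°, h = 85.853 m.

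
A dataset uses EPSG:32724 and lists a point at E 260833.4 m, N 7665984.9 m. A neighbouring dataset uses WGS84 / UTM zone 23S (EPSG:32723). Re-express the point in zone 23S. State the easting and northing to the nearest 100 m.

UTM 24S → geographic: φ = -21.09160018°, λ = -41.30219954°.
UTM 23S (λ₀ = -45°) forward: E = 884272.086 m, N = 7663248.011 m.

E 884300 m, N 7663200 m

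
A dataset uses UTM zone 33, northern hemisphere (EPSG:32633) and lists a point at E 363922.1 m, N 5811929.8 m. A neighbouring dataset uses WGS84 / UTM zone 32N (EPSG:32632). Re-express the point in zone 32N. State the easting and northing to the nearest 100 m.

UTM 33N → geographic: φ = 52.44060019°, λ = 12.99799996°.
UTM 32N (λ₀ = 9°) forward: E = 771705.526 m, N = 5817564.862 m.

E 771700 m, N 5817600 m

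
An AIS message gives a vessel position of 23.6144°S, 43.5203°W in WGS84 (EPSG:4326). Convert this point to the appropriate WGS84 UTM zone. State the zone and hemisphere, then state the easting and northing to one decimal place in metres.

Zone 23S: E 650958.4 m, N 7387682.7 m

Longitude -43.5203° lies in the 6° band [-48°, -42°), giving zone 23; latitude is south of the equator, so 23S.
Zone 23 central meridian λ₀ = 6×23 − 183 = -45°; Δλ = +1.4797°.
Transverse Mercator on WGS84 with k₀ = 0.9996 gives E = 650958.387 m, N = 7387682.712 m.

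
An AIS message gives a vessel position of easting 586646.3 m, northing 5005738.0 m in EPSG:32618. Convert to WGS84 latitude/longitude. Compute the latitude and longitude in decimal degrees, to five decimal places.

Zone 18N: λ₀ = -75°, k₀ = 0.9996, false easting 500000 m.
Meridian distance M = (N − FN)/k₀ = 5007741.1 m.
Inverse transverse Mercator on WGS84 gives φ = 45.19980026°, λ = -73.89679983°.

lat 45.19980°, lon -73.89680°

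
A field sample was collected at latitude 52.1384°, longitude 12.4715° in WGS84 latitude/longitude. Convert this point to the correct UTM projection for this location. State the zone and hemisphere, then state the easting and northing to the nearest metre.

Longitude 12.4715° lies in the 6° band [12°, 18°), giving zone 33; latitude is north of the equator, so 33N.
Zone 33 central meridian λ₀ = 6×33 − 183 = 15°; Δλ = -2.5285°.
Transverse Mercator on WGS84 with k₀ = 0.9996 gives E = 326966.730 m, N = 5779446.820 m.

Zone 33N: E 326967 m, N 5779447 m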